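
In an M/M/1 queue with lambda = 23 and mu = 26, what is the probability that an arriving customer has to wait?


P(wait) = rho = lambda/mu = 23/26 = 0.8846

0.8846


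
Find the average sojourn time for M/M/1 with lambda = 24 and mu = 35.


W = 1/(mu - lambda) = 1/(35 - 24) = 0.0909 hours

0.0909 hours


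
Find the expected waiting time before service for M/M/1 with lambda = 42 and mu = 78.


rho = 42/78; Wq = rho/(mu - lambda) = 0.015 hours

0.015 hours


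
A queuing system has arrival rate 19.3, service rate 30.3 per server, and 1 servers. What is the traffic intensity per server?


rho = lambda / (c * mu) = 19.3 / (1 * 30.3) = 0.637

0.637


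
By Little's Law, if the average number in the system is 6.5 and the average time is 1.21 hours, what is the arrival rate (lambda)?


lambda = L / W = 6.5 / 1.21 = 5.37 per hour

5.37 per hour


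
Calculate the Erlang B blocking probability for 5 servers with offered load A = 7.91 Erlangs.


B(N,A) = (A^N/N!) / sum(A^k/k!, k=0..N) with N=5, A=7.91 = 0.4745

0.4745


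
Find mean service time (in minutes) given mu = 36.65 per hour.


Mean service time = 60/mu = 60/36.65 = 1.64 minutes

1.64 minutes


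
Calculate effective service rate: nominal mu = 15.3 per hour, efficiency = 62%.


Effective rate = mu * efficiency = 15.3 * 0.62 = 9.49 per hour

9.49 per hour


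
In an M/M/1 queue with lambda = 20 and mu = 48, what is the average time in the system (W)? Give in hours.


W = 1/(mu - lambda) = 1/(48 - 20) = 0.0357 hours

0.0357 hours


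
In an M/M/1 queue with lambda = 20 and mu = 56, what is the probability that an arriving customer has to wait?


P(wait) = rho = lambda/mu = 20/56 = 0.3571

0.3571


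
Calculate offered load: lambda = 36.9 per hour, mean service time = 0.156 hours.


Offered load a = lambda * E[S] = 36.9 * 0.156 = 5.76 Erlangs

5.76 Erlangs


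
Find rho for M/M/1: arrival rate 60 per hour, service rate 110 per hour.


rho = lambda/mu = 60/110 = 0.5455

0.5455


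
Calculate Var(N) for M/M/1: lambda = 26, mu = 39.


rho = 26/39; Var(N) = rho/(1-rho)^2 = 6.0

6.0


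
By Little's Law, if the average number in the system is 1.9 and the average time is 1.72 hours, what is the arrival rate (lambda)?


lambda = L / W = 1.9 / 1.72 = 1.1 per hour

1.1 per hour


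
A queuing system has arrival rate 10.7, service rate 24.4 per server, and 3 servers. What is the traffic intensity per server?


rho = lambda / (c * mu) = 10.7 / (3 * 24.4) = 0.1462

0.1462


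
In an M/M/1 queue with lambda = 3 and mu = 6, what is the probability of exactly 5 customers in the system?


rho = 3/6; P(n) = (1-rho)*rho^n = (1-3/6)*(3/6)^5 = 0.0156

0.0156


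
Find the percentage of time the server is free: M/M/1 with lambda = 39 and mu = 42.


Idle fraction = (1 - rho) * 100 = (1 - 39/42) * 100 = 7.1%

7.1%


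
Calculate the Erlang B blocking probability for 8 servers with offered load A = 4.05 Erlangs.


B(N,A) = (A^N/N!) / sum(A^k/k!, k=0..N) with N=8, A=4.05 = 0.032

0.032


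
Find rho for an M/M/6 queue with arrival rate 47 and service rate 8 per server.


rho = lambda/(c*mu) = 47/(6*8) = 0.9792

0.9792


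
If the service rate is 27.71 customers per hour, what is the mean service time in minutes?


Mean service time = 60/mu = 60/27.71 = 2.17 minutes

2.17 minutes


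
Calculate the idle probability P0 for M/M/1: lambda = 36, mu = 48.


P0 = 1 - rho = 1 - 36/48 = 0.25

0.25


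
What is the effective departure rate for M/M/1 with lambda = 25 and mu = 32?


For a stable queue (lambda < mu), throughput = lambda = 25 per hour

25 per hour


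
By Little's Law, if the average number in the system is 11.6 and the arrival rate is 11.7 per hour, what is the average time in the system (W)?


W = L / lambda = 11.6 / 11.7 = 0.9915 hours

0.9915 hours


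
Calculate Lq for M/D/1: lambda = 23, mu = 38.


M/D/1: Lq = rho^2 / (2*(1-rho)) where rho = 23/38; Lq = 0.46

0.46


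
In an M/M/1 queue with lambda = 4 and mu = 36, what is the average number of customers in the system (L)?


rho = 4/36; L = rho/(1-rho) = 0.13

0.13


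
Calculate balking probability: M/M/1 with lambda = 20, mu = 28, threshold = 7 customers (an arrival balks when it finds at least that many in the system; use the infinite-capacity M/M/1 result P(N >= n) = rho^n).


P(N >= 7) = rho^7 = (20/28)^7 = 0.0949

0.0949


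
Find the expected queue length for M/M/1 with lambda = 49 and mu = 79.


rho = 49/79; Lq = rho^2/(1-rho) = 1.01

1.01


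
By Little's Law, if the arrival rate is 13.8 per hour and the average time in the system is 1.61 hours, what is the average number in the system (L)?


L = lambda * W = 13.8 * 1.61 = 22.22

22.22


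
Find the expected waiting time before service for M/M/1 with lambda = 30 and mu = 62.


rho = 30/62; Wq = rho/(mu - lambda) = 0.0151 hours

0.0151 hours


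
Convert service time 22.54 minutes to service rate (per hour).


mu = 60 / avg_service_time = 60 / 22.54 = 2.66 per hour

2.66 per hour


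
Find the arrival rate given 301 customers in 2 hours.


lambda = total arrivals / time = 301 / 2 = 150.5 per hour

150.5 per hour


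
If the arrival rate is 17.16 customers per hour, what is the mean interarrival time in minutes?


Mean interarrival time = 60/lambda = 60/17.16 = 3.5 minutes

3.5 minutes


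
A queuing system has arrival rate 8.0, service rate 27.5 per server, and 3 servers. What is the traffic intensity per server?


rho = lambda / (c * mu) = 8.0 / (3 * 27.5) = 0.097

0.097


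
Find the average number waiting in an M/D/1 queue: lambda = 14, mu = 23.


M/D/1: Lq = rho^2 / (2*(1-rho)) where rho = 14/23; Lq = 0.47

0.47


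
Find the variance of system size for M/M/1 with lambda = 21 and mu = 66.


rho = 21/66; Var(N) = rho/(1-rho)^2 = 0.68

0.68


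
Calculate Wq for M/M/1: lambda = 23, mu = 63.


rho = 23/63; Wq = rho/(mu - lambda) = 0.0091 hours

0.0091 hours


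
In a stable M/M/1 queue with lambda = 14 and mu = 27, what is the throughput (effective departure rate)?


For a stable queue (lambda < mu), throughput = lambda = 14 per hour

14 per hour


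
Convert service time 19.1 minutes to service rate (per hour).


mu = 60 / avg_service_time = 60 / 19.1 = 3.14 per hour

3.14 per hour


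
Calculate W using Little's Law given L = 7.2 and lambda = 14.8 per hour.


W = L / lambda = 7.2 / 14.8 = 0.4865 hours

0.4865 hours


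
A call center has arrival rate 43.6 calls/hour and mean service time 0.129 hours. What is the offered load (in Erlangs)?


Offered load a = lambda * E[S] = 43.6 * 0.129 = 5.62 Erlangs

5.62 Erlangs


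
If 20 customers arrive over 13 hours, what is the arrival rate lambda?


lambda = total arrivals / time = 20 / 13 = 1.54 per hour

1.54 per hour


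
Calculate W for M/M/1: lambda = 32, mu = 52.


W = 1/(mu - lambda) = 1/(52 - 32) = 0.05 hours

0.05 hours


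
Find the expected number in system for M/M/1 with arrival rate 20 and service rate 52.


rho = 20/52; L = rho/(1-rho) = 0.63

0.63


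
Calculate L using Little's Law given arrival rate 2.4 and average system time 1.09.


L = lambda * W = 2.4 * 1.09 = 2.62

2.62


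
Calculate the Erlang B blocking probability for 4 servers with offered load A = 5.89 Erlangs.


B(N,A) = (A^N/N!) / sum(A^k/k!, k=0..N) with N=4, A=5.89 = 0.4624

0.4624


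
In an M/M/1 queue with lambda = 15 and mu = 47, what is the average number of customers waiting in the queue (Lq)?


rho = 15/47; Lq = rho^2/(1-rho) = 0.15

0.15


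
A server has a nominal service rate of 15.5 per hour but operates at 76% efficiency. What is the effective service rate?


Effective rate = mu * efficiency = 15.5 * 0.76 = 11.78 per hour

11.78 per hour


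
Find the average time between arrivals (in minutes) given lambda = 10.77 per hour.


Mean interarrival time = 60/lambda = 60/10.77 = 5.57 minutes

5.57 minutes


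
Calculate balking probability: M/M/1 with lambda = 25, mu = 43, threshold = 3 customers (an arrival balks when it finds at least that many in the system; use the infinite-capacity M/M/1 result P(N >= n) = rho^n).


P(N >= 3) = rho^3 = (25/43)^3 = 0.1965

0.1965


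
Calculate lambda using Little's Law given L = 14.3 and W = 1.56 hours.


lambda = L / W = 14.3 / 1.56 = 9.17 per hour

9.17 per hour


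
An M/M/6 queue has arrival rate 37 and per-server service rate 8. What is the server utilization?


rho = lambda/(c*mu) = 37/(6*8) = 0.7708

0.7708


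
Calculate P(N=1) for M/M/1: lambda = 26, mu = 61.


rho = 26/61; P(n) = (1-rho)*rho^n = (1-26/61)*(26/61)^1 = 0.2446

0.2446


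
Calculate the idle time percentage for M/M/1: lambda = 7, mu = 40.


Idle fraction = (1 - rho) * 100 = (1 - 7/40) * 100 = 82.5%

82.5%


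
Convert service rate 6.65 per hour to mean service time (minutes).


Mean service time = 60/mu = 60/6.65 = 9.02 minutes

9.02 minutes


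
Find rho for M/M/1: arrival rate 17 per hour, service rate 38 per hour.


rho = lambda/mu = 17/38 = 0.4474

0.4474


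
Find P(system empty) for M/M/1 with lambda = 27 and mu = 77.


P0 = 1 - rho = 1 - 27/77 = 0.6494

0.6494


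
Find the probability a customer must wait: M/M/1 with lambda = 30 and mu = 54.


P(wait) = rho = lambda/mu = 30/54 = 0.5556

0.5556


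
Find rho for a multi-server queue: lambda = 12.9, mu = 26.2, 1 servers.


rho = lambda / (c * mu) = 12.9 / (1 * 26.2) = 0.4924

0.4924


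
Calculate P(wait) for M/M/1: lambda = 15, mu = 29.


P(wait) = rho = lambda/mu = 15/29 = 0.5172

0.5172


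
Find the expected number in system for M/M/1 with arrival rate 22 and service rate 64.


rho = 22/64; L = rho/(1-rho) = 0.52

0.52


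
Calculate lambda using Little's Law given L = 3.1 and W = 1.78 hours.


lambda = L / W = 3.1 / 1.78 = 1.74 per hour

1.74 per hour


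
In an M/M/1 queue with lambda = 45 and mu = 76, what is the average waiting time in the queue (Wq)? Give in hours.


rho = 45/76; Wq = rho/(mu - lambda) = 0.0191 hours

0.0191 hours


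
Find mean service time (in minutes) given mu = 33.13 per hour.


Mean service time = 60/mu = 60/33.13 = 1.81 minutes

1.81 minutes


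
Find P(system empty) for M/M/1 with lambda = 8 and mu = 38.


P0 = 1 - rho = 1 - 8/38 = 0.7895

0.7895


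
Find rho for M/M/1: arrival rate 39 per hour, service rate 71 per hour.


rho = lambda/mu = 39/71 = 0.5493

0.5493


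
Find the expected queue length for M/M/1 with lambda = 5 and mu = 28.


rho = 5/28; Lq = rho^2/(1-rho) = 0.04

0.04


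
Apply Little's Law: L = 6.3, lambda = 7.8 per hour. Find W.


W = L / lambda = 6.3 / 7.8 = 0.8077 hours

0.8077 hours


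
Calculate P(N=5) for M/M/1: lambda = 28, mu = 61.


rho = 28/61; P(n) = (1-rho)*rho^n = (1-28/61)*(28/61)^5 = 0.011

0.011


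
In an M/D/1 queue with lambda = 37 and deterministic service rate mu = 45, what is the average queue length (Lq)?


M/D/1: Lq = rho^2 / (2*(1-rho)) where rho = 37/45; Lq = 1.9

1.9


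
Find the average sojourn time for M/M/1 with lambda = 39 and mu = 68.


W = 1/(mu - lambda) = 1/(68 - 39) = 0.0345 hours

0.0345 hours


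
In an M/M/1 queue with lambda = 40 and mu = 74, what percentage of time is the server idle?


Idle fraction = (1 - rho) * 100 = (1 - 40/74) * 100 = 45.9%

45.9%


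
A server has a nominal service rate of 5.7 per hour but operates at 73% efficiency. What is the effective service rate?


Effective rate = mu * efficiency = 5.7 * 0.73 = 4.16 per hour

4.16 per hour


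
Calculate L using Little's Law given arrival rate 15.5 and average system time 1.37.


L = lambda * W = 15.5 * 1.37 = 21.24

21.24


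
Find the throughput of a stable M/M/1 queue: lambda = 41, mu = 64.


For a stable queue (lambda < mu), throughput = lambda = 41 per hour

41 per hour


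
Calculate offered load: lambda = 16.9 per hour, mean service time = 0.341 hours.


Offered load a = lambda * E[S] = 16.9 * 0.341 = 5.76 Erlangs

5.76 Erlangs


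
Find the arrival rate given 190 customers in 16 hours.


lambda = total arrivals / time = 190 / 16 = 11.88 per hour

11.88 per hour


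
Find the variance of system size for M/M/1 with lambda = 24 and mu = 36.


rho = 24/36; Var(N) = rho/(1-rho)^2 = 6.0

6.0


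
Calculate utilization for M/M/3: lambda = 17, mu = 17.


rho = lambda/(c*mu) = 17/(3*17) = 0.3333

0.3333


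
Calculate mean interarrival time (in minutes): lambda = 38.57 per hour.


Mean interarrival time = 60/lambda = 60/38.57 = 1.56 minutes

1.56 minutes


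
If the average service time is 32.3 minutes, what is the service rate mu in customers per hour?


mu = 60 / avg_service_time = 60 / 32.3 = 1.86 per hour

1.86 per hour


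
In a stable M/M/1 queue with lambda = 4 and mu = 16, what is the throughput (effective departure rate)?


For a stable queue (lambda < mu), throughput = lambda = 4 per hour

4 per hour


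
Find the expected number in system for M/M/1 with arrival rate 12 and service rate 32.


rho = 12/32; L = rho/(1-rho) = 0.6

0.6


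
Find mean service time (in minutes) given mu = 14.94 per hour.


Mean service time = 60/mu = 60/14.94 = 4.02 minutes

4.02 minutes


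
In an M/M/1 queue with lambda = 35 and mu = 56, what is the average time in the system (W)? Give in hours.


W = 1/(mu - lambda) = 1/(56 - 35) = 0.0476 hours

0.0476 hours


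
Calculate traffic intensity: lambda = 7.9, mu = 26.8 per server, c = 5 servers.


rho = lambda / (c * mu) = 7.9 / (5 * 26.8) = 0.059

0.059


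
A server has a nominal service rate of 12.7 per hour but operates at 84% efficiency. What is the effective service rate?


Effective rate = mu * efficiency = 12.7 * 0.84 = 10.67 per hour

10.67 per hour


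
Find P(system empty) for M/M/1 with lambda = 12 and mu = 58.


P0 = 1 - rho = 1 - 12/58 = 0.7931

0.7931


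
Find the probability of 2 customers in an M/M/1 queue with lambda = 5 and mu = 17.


rho = 5/17; P(n) = (1-rho)*rho^n = (1-5/17)*(5/17)^2 = 0.0611

0.0611


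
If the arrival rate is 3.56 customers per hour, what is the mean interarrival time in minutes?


Mean interarrival time = 60/lambda = 60/3.56 = 16.85 minutes

16.85 minutes


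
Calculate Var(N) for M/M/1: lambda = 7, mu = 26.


rho = 7/26; Var(N) = rho/(1-rho)^2 = 0.5

0.5


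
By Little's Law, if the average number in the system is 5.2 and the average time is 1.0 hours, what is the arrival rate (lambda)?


lambda = L / W = 5.2 / 1.0 = 5.2 per hour

5.2 per hour


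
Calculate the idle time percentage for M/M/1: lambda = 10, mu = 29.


Idle fraction = (1 - rho) * 100 = (1 - 10/29) * 100 = 65.5%

65.5%


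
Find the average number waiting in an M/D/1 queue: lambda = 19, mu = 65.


M/D/1: Lq = rho^2 / (2*(1-rho)) where rho = 19/65; Lq = 0.06

0.06


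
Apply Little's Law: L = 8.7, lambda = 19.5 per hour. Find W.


W = L / lambda = 8.7 / 19.5 = 0.4462 hours

0.4462 hours


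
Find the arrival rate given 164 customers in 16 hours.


lambda = total arrivals / time = 164 / 16 = 10.25 per hour

10.25 per hour


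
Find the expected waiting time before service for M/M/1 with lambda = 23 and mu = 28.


rho = 23/28; Wq = rho/(mu - lambda) = 0.1643 hours

0.1643 hours


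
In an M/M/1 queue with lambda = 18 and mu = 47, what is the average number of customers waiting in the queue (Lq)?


rho = 18/47; Lq = rho^2/(1-rho) = 0.24

0.24


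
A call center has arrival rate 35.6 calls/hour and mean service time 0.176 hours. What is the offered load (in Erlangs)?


Offered load a = lambda * E[S] = 35.6 * 0.176 = 6.27 Erlangs

6.27 Erlangs


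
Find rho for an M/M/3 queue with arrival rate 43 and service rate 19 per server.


rho = lambda/(c*mu) = 43/(3*19) = 0.7544

0.7544


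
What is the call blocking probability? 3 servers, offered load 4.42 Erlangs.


B(N,A) = (A^N/N!) / sum(A^k/k!, k=0..N) with N=3, A=4.42 = 0.4865

0.4865


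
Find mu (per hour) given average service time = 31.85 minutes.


mu = 60 / avg_service_time = 60 / 31.85 = 1.88 per hour

1.88 per hour


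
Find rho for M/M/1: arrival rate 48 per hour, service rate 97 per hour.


rho = lambda/mu = 48/97 = 0.4948

0.4948


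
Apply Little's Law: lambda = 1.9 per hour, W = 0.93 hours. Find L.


L = lambda * W = 1.9 * 0.93 = 1.77

1.77


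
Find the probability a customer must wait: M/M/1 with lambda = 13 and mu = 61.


P(wait) = rho = lambda/mu = 13/61 = 0.2131

0.2131


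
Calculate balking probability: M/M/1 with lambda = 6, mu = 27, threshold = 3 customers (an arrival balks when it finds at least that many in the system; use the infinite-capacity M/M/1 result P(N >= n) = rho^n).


P(N >= 3) = rho^3 = (6/27)^3 = 0.011

0.011


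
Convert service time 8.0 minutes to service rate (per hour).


mu = 60 / avg_service_time = 60 / 8.0 = 7.5 per hour

7.5 per hour


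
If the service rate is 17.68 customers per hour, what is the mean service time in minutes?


Mean service time = 60/mu = 60/17.68 = 3.39 minutes

3.39 minutes


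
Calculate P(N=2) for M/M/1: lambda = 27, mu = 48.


rho = 27/48; P(n) = (1-rho)*rho^n = (1-27/48)*(27/48)^2 = 0.1384

0.1384


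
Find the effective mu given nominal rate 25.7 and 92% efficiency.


Effective rate = mu * efficiency = 25.7 * 0.92 = 23.64 per hour

23.64 per hour


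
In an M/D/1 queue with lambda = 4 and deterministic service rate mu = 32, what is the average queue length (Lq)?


M/D/1: Lq = rho^2 / (2*(1-rho)) where rho = 4/32; Lq = 0.01

0.01


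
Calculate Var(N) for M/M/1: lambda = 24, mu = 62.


rho = 24/62; Var(N) = rho/(1-rho)^2 = 1.03

1.03


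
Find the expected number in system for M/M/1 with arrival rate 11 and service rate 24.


rho = 11/24; L = rho/(1-rho) = 0.85

0.85


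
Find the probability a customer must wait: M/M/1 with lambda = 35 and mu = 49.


P(wait) = rho = lambda/mu = 35/49 = 0.7143

0.7143


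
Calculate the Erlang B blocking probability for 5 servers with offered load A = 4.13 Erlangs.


B(N,A) = (A^N/N!) / sum(A^k/k!, k=0..N) with N=5, A=4.13 = 0.2106

0.2106


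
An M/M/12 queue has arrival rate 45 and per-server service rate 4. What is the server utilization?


rho = lambda/(c*mu) = 45/(12*4) = 0.9375

0.9375


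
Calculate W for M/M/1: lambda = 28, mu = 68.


W = 1/(mu - lambda) = 1/(68 - 28) = 0.025 hours

0.025 hours


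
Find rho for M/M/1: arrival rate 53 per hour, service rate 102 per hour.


rho = lambda/mu = 53/102 = 0.5196

0.5196


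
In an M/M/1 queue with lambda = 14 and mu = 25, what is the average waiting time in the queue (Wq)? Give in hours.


rho = 14/25; Wq = rho/(mu - lambda) = 0.0509 hours

0.0509 hours


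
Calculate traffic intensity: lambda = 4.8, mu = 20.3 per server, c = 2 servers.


rho = lambda / (c * mu) = 4.8 / (2 * 20.3) = 0.1182

0.1182


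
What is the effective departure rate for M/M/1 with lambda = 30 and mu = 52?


For a stable queue (lambda < mu), throughput = lambda = 30 per hour

30 per hour


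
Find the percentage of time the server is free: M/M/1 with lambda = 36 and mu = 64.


Idle fraction = (1 - rho) * 100 = (1 - 36/64) * 100 = 43.8%

43.8%


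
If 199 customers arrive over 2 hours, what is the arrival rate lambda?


lambda = total arrivals / time = 199 / 2 = 99.5 per hour

99.5 per hour


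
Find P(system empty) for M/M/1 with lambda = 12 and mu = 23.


P0 = 1 - rho = 1 - 12/23 = 0.4783

0.4783


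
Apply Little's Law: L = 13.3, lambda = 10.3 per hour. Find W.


W = L / lambda = 13.3 / 10.3 = 1.2913 hours

1.2913 hours


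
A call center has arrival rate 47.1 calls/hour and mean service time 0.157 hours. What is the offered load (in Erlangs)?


Offered load a = lambda * E[S] = 47.1 * 0.157 = 7.39 Erlangs

7.39 Erlangs


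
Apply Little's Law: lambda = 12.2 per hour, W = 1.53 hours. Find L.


L = lambda * W = 12.2 * 1.53 = 18.67

18.67


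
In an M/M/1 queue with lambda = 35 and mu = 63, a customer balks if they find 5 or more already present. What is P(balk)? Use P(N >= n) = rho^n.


P(N >= 5) = rho^5 = (35/63)^5 = 0.0529

0.0529


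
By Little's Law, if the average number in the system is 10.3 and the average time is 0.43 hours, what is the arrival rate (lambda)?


lambda = L / W = 10.3 / 0.43 = 23.95 per hour

23.95 per hour


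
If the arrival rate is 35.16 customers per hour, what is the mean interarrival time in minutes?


Mean interarrival time = 60/lambda = 60/35.16 = 1.71 minutes

1.71 minutes


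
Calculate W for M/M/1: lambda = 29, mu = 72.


W = 1/(mu - lambda) = 1/(72 - 29) = 0.0233 hours

0.0233 hours


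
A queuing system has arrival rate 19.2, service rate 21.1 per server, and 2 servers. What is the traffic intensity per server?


rho = lambda / (c * mu) = 19.2 / (2 * 21.1) = 0.455

0.455


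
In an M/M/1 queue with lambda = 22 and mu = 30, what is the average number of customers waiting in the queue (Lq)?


rho = 22/30; Lq = rho^2/(1-rho) = 2.02

2.02


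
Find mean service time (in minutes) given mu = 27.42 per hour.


Mean service time = 60/mu = 60/27.42 = 2.19 minutes

2.19 minutes


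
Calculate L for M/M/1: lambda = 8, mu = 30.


rho = 8/30; L = rho/(1-rho) = 0.36

0.36


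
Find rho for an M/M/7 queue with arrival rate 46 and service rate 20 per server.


rho = lambda/(c*mu) = 46/(7*20) = 0.3286

0.3286


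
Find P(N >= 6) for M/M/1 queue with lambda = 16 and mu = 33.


P(N >= 6) = rho^6 = (16/33)^6 = 0.013

0.013


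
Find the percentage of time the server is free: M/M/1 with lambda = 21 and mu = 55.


Idle fraction = (1 - rho) * 100 = (1 - 21/55) * 100 = 61.8%

61.8%


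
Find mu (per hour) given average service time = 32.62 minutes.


mu = 60 / avg_service_time = 60 / 32.62 = 1.84 per hour

1.84 per hour


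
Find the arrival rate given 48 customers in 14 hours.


lambda = total arrivals / time = 48 / 14 = 3.43 per hour

3.43 per hour


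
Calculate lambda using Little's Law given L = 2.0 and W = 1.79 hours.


lambda = L / W = 2.0 / 1.79 = 1.12 per hour

1.12 per hour


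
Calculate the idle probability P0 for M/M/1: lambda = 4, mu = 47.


P0 = 1 - rho = 1 - 4/47 = 0.9149

0.9149


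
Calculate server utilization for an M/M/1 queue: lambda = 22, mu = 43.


rho = lambda/mu = 22/43 = 0.5116

0.5116


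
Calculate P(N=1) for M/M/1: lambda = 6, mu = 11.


rho = 6/11; P(n) = (1-rho)*rho^n = (1-6/11)*(6/11)^1 = 0.2479

0.2479


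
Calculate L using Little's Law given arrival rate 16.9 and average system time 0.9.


L = lambda * W = 16.9 * 0.9 = 15.21

15.21


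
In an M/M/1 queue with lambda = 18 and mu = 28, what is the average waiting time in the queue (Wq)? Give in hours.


rho = 18/28; Wq = rho/(mu - lambda) = 0.0643 hours

0.0643 hours


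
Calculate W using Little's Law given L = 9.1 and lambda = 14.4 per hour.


W = L / lambda = 9.1 / 14.4 = 0.6319 hours

0.6319 hours


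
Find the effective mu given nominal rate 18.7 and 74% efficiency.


Effective rate = mu * efficiency = 18.7 * 0.74 = 13.84 per hour

13.84 per hour


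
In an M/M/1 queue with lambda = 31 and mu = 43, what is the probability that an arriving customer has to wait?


P(wait) = rho = lambda/mu = 31/43 = 0.7209

0.7209


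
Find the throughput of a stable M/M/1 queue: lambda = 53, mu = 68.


For a stable queue (lambda < mu), throughput = lambda = 53 per hour

53 per hour


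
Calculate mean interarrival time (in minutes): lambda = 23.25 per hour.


Mean interarrival time = 60/lambda = 60/23.25 = 2.58 minutes

2.58 minutes


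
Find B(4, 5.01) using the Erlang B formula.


B(N,A) = (A^N/N!) / sum(A^k/k!, k=0..N) with N=4, A=5.01 = 0.3991

0.3991


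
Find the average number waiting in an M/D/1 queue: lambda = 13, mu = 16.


M/D/1: Lq = rho^2 / (2*(1-rho)) where rho = 13/16; Lq = 1.76

1.76


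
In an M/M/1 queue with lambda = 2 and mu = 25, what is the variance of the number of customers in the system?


rho = 2/25; Var(N) = rho/(1-rho)^2 = 0.09

0.09


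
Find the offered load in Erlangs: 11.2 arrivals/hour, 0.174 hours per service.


Offered load a = lambda * E[S] = 11.2 * 0.174 = 1.95 Erlangs

1.95 Erlangs


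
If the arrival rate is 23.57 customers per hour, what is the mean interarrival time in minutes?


Mean interarrival time = 60/lambda = 60/23.57 = 2.55 minutes

2.55 minutes


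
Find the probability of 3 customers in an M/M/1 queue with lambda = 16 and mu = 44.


rho = 16/44; P(n) = (1-rho)*rho^n = (1-16/44)*(16/44)^3 = 0.0306

0.0306


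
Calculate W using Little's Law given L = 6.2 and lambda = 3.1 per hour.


W = L / lambda = 6.2 / 3.1 = 2.0 hours

2.0 hours


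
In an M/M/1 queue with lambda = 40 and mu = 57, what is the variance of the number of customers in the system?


rho = 40/57; Var(N) = rho/(1-rho)^2 = 7.89

7.89


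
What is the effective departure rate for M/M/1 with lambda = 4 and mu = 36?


For a stable queue (lambda < mu), throughput = lambda = 4 per hour

4 per hour


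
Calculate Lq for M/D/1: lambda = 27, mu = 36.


M/D/1: Lq = rho^2 / (2*(1-rho)) where rho = 27/36; Lq = 1.13

1.13


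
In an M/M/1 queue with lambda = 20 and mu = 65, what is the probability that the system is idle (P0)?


P0 = 1 - rho = 1 - 20/65 = 0.6923

0.6923


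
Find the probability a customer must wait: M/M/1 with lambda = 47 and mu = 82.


P(wait) = rho = lambda/mu = 47/82 = 0.5732

0.5732


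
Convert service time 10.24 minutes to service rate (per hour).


mu = 60 / avg_service_time = 60 / 10.24 = 5.86 per hour

5.86 per hour


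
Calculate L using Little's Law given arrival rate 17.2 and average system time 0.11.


L = lambda * W = 17.2 * 0.11 = 1.89

1.89


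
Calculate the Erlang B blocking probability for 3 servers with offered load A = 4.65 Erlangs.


B(N,A) = (A^N/N!) / sum(A^k/k!, k=0..N) with N=3, A=4.65 = 0.5045

0.5045


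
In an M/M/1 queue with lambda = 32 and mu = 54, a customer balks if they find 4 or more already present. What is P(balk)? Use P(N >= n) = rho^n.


P(N >= 4) = rho^4 = (32/54)^4 = 0.1233

0.1233


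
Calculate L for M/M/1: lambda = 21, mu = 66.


rho = 21/66; L = rho/(1-rho) = 0.47

0.47


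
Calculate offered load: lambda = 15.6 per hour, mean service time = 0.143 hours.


Offered load a = lambda * E[S] = 15.6 * 0.143 = 2.23 Erlangs

2.23 Erlangs


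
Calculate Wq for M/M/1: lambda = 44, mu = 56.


rho = 44/56; Wq = rho/(mu - lambda) = 0.0655 hours

0.0655 hours


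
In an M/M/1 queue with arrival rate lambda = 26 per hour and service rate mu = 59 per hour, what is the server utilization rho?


rho = lambda/mu = 26/59 = 0.4407

0.4407


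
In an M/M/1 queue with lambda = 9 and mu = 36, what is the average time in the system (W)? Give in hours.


W = 1/(mu - lambda) = 1/(36 - 9) = 0.037 hours

0.037 hours


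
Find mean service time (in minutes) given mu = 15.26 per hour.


Mean service time = 60/mu = 60/15.26 = 3.93 minutes

3.93 minutes


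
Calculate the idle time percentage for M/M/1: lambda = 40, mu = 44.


Idle fraction = (1 - rho) * 100 = (1 - 40/44) * 100 = 9.1%

9.1%


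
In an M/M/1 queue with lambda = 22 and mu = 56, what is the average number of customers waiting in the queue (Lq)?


rho = 22/56; Lq = rho^2/(1-rho) = 0.25

0.25


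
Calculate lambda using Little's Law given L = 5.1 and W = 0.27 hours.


lambda = L / W = 5.1 / 0.27 = 18.89 per hour

18.89 per hour


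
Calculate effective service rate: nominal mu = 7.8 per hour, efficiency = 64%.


Effective rate = mu * efficiency = 7.8 * 0.64 = 4.99 per hour

4.99 per hour


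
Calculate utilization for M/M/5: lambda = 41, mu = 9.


rho = lambda/(c*mu) = 41/(5*9) = 0.9111

0.9111


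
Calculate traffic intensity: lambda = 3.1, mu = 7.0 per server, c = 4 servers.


rho = lambda / (c * mu) = 3.1 / (4 * 7.0) = 0.1107

0.1107


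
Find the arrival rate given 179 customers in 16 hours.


lambda = total arrivals / time = 179 / 16 = 11.19 per hour

11.19 per hour


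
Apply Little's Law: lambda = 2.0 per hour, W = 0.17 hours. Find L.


L = lambda * W = 2.0 * 0.17 = 0.34

0.34


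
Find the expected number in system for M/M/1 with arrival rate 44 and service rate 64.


rho = 44/64; L = rho/(1-rho) = 2.2

2.2


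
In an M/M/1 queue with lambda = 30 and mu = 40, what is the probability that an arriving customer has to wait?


P(wait) = rho = lambda/mu = 30/40 = 0.75

0.75


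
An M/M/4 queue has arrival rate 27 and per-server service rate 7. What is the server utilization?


rho = lambda/(c*mu) = 27/(4*7) = 0.9643

0.9643


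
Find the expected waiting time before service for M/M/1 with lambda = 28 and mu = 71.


rho = 28/71; Wq = rho/(mu - lambda) = 0.0092 hours

0.0092 hours


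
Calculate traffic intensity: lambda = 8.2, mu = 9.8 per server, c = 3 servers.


rho = lambda / (c * mu) = 8.2 / (3 * 9.8) = 0.2789

0.2789


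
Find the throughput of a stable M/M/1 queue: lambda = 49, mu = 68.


For a stable queue (lambda < mu), throughput = lambda = 49 per hour

49 per hour


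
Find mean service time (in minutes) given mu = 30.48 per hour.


Mean service time = 60/mu = 60/30.48 = 1.97 minutes

1.97 minutes


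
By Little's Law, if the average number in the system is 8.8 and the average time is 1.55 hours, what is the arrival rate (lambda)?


lambda = L / W = 8.8 / 1.55 = 5.68 per hour

5.68 per hour


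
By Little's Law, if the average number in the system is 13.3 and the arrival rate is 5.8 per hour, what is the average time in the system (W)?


W = L / lambda = 13.3 / 5.8 = 2.2931 hours

2.2931 hours


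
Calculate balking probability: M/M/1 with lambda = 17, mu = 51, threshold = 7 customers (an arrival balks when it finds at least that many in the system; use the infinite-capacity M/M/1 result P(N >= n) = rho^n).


P(N >= 7) = rho^7 = (17/51)^7 = 0.0005

0.0005


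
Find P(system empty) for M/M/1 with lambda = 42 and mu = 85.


P0 = 1 - rho = 1 - 42/85 = 0.5059

0.5059


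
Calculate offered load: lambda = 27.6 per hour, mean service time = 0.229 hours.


Offered load a = lambda * E[S] = 27.6 * 0.229 = 6.32 Erlangs

6.32 Erlangs


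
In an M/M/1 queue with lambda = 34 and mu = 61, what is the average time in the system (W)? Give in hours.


W = 1/(mu - lambda) = 1/(61 - 34) = 0.037 hours

0.037 hours


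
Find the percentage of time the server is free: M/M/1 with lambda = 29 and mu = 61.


Idle fraction = (1 - rho) * 100 = (1 - 29/61) * 100 = 52.5%

52.5%


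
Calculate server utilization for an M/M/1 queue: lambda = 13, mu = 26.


rho = lambda/mu = 13/26 = 0.5

0.5


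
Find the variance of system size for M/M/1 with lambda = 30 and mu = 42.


rho = 30/42; Var(N) = rho/(1-rho)^2 = 8.75

8.75


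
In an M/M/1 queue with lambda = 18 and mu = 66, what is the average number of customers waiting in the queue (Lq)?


rho = 18/66; Lq = rho^2/(1-rho) = 0.1

0.1


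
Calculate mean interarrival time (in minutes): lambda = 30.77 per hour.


Mean interarrival time = 60/lambda = 60/30.77 = 1.95 minutes

1.95 minutes


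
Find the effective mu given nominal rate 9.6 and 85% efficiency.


Effective rate = mu * efficiency = 9.6 * 0.85 = 8.16 per hour

8.16 per hour


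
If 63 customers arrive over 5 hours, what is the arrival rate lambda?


lambda = total arrivals / time = 63 / 5 = 12.6 per hour

12.6 per hour


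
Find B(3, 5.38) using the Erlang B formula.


B(N,A) = (A^N/N!) / sum(A^k/k!, k=0..N) with N=3, A=5.38 = 0.5545

0.5545


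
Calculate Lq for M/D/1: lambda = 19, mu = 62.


M/D/1: Lq = rho^2 / (2*(1-rho)) where rho = 19/62; Lq = 0.07

0.07


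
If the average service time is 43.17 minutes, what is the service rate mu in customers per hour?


mu = 60 / avg_service_time = 60 / 43.17 = 1.39 per hour

1.39 per hour


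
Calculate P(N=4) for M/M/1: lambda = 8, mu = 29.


rho = 8/29; P(n) = (1-rho)*rho^n = (1-8/29)*(8/29)^4 = 0.0042

0.0042


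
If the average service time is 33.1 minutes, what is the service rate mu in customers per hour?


mu = 60 / avg_service_time = 60 / 33.1 = 1.81 per hour

1.81 per hour


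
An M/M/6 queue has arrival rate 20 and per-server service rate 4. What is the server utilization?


rho = lambda/(c*mu) = 20/(6*4) = 0.8333

0.8333


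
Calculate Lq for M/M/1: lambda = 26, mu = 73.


rho = 26/73; Lq = rho^2/(1-rho) = 0.2

0.2


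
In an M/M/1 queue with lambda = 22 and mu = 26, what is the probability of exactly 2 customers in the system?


rho = 22/26; P(n) = (1-rho)*rho^n = (1-22/26)*(22/26)^2 = 0.1102

0.1102


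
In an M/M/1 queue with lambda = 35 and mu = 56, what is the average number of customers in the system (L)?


rho = 35/56; L = rho/(1-rho) = 1.67

1.67


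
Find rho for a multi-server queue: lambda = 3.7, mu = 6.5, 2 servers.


rho = lambda / (c * mu) = 3.7 / (2 * 6.5) = 0.2846

0.2846


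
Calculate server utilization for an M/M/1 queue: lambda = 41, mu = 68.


rho = lambda/mu = 41/68 = 0.6029

0.6029


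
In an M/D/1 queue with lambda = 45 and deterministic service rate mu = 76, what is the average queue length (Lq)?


M/D/1: Lq = rho^2 / (2*(1-rho)) where rho = 45/76; Lq = 0.43

0.43


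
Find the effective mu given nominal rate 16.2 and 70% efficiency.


Effective rate = mu * efficiency = 16.2 * 0.7 = 11.34 per hour

11.34 per hour


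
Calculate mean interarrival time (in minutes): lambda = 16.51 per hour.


Mean interarrival time = 60/lambda = 60/16.51 = 3.63 minutes

3.63 minutes


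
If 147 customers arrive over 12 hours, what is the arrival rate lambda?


lambda = total arrivals / time = 147 / 12 = 12.25 per hour

12.25 per hour


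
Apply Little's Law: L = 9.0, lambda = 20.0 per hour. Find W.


W = L / lambda = 9.0 / 20.0 = 0.45 hours

0.45 hours


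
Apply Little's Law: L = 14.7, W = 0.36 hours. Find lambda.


lambda = L / W = 14.7 / 0.36 = 40.83 per hour

40.83 per hour


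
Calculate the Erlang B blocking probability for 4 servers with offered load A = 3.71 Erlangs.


B(N,A) = (A^N/N!) / sum(A^k/k!, k=0..N) with N=4, A=3.71 = 0.282

0.282


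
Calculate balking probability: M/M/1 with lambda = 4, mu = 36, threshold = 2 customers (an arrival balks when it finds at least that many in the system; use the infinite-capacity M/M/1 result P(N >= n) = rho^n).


P(N >= 2) = rho^2 = (4/36)^2 = 0.0123

0.0123


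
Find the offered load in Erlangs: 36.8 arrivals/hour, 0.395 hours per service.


Offered load a = lambda * E[S] = 36.8 * 0.395 = 14.54 Erlangs

14.54 Erlangs


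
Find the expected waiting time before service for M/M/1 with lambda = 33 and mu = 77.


rho = 33/77; Wq = rho/(mu - lambda) = 0.0097 hours

0.0097 hours


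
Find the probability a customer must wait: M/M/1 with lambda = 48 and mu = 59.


P(wait) = rho = lambda/mu = 48/59 = 0.8136

0.8136


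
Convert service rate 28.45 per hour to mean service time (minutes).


Mean service time = 60/mu = 60/28.45 = 2.11 minutes

2.11 minutes


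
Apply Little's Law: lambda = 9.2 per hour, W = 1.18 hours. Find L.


L = lambda * W = 9.2 * 1.18 = 10.86

10.86


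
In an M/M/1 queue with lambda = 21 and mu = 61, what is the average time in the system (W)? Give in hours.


W = 1/(mu - lambda) = 1/(61 - 21) = 0.025 hours

0.025 hours


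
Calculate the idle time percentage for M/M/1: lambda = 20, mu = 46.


Idle fraction = (1 - rho) * 100 = (1 - 20/46) * 100 = 56.5%

56.5%


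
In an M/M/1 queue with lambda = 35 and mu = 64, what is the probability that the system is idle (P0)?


P0 = 1 - rho = 1 - 35/64 = 0.4531

0.4531


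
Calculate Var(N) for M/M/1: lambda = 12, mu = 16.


rho = 12/16; Var(N) = rho/(1-rho)^2 = 12.0

12.0


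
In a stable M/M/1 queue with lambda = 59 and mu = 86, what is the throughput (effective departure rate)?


For a stable queue (lambda < mu), throughput = lambda = 59 per hour

59 per hour


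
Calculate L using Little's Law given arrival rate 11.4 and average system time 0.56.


L = lambda * W = 11.4 * 0.56 = 6.38

6.38


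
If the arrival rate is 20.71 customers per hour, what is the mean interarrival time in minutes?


Mean interarrival time = 60/lambda = 60/20.71 = 2.9 minutes

2.9 minutes


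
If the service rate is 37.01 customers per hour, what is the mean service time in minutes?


Mean service time = 60/mu = 60/37.01 = 1.62 minutes

1.62 minutes


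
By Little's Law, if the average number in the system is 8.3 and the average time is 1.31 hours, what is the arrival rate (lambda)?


lambda = L / W = 8.3 / 1.31 = 6.34 per hour

6.34 per hour


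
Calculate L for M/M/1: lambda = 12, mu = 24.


rho = 12/24; L = rho/(1-rho) = 1.0

1.0


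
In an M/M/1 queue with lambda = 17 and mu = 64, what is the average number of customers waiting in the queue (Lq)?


rho = 17/64; Lq = rho^2/(1-rho) = 0.1

0.1


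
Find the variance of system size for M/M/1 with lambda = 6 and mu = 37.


rho = 6/37; Var(N) = rho/(1-rho)^2 = 0.23

0.23


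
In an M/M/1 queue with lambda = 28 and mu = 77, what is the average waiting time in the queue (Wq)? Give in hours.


rho = 28/77; Wq = rho/(mu - lambda) = 0.0074 hours

0.0074 hours


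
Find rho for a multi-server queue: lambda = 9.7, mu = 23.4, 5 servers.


rho = lambda / (c * mu) = 9.7 / (5 * 23.4) = 0.0829

0.0829


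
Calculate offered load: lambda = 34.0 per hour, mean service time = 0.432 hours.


Offered load a = lambda * E[S] = 34.0 * 0.432 = 14.69 Erlangs

14.69 Erlangs


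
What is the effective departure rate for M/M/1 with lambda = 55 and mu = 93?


For a stable queue (lambda < mu), throughput = lambda = 55 per hour

55 per hour


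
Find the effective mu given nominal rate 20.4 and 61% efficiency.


Effective rate = mu * efficiency = 20.4 * 0.61 = 12.44 per hour

12.44 per hour


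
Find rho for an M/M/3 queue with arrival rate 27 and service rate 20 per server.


rho = lambda/(c*mu) = 27/(3*20) = 0.45

0.45


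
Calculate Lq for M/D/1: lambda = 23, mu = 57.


M/D/1: Lq = rho^2 / (2*(1-rho)) where rho = 23/57; Lq = 0.14

0.14


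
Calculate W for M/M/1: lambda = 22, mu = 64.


W = 1/(mu - lambda) = 1/(64 - 22) = 0.0238 hours

0.0238 hours


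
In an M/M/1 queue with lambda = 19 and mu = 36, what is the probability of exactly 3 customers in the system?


rho = 19/36; P(n) = (1-rho)*rho^n = (1-19/36)*(19/36)^3 = 0.0694

0.0694


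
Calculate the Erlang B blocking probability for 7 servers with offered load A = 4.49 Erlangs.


B(N,A) = (A^N/N!) / sum(A^k/k!, k=0..N) with N=7, A=4.49 = 0.0896

0.0896


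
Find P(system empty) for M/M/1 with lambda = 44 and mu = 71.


P0 = 1 - rho = 1 - 44/71 = 0.3803

0.3803


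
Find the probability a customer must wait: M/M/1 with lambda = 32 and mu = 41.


P(wait) = rho = lambda/mu = 32/41 = 0.7805

0.7805


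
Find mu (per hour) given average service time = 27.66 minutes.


mu = 60 / avg_service_time = 60 / 27.66 = 2.17 per hour

2.17 per hour
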